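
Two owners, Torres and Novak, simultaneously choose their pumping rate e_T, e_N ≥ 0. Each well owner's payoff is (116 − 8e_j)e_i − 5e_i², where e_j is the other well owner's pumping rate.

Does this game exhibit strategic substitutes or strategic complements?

Torres's payoff is (116 − 8e_N)e_T − 5e_T².
∂π/∂e_T = 116 − 8e_N − 10e_T = 0, so e_T = 11.6 − 0.8e_N.
The best-response slope de_T/de_N = −0.8 < 0: the reaction function is downward-sloping, so the choices are strategic substitutes.

strategic substitutes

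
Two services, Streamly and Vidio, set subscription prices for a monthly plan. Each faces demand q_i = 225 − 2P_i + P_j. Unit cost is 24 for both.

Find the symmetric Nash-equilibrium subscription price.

91

Streamly's profit: π = (P_{Streamly} − 24)(225 − 2P_{Streamly} + P_{Vidio}).
∂π/∂P_{Streamly} = 273 − 4P_{Streamly} + P_{Vidio} = 0 ⇒ P_{Streamly} = 68.25 + 0.25P_{Vidio}.
The game is symmetric, so in equilibrium P_{Vidio} = P_{Streamly}: the reaction function gives 0.75P_{Streamly} = 68.25, hence P_{Streamly} = 91.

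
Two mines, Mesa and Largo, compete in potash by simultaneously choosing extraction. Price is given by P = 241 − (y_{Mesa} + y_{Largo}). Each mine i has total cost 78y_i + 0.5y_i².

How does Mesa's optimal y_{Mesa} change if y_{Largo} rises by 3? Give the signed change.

-1

Mine Mesa's profit: π = y_{Mesa}(241 − (y_{Mesa} + y_{Largo})) − 78y_{Mesa} − 0.5y_{Mesa}².
∂π/∂y_{Mesa} = 163 − 3y_{Mesa} − y_{Largo} = 0, so y_{Mesa} = 163/3 − (1/3)y_{Largo}.
The reaction-function slope is −1/3, so a 3-unit rise in y_{Largo} moves y_{Mesa} by −1/3 × 3 = −1. Mesa's best response falls — the actions are strategic substitutes.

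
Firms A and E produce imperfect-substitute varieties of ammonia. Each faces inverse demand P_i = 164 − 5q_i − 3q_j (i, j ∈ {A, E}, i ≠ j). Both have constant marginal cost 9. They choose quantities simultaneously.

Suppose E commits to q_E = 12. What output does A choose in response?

11.9

Firm A's profit: π = q_A(164 − 5q_A − 3q_E) − 9q_A.
∂π/∂q_A = 155 − 10q_A − 3q_E = 0 ⇒ q_A = 15.5 − 0.3q_E.
At q_E = 12: q_A = 15.5 − 0.3·12 = 11.9.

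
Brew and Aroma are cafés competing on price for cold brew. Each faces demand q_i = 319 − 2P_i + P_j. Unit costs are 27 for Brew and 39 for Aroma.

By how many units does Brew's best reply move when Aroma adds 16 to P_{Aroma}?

Brew's profit: π = (P_{Brew} − 27)(319 − 2P_{Brew} + P_{Aroma}).
∂π/∂P_{Brew} = 373 − 4P_{Brew} + P_{Aroma} = 0 ⇒ P_{Brew} = 93.25 + 0.25P_{Aroma}.
The reaction-function slope is 0.25, so a 16-unit rise in P_{Aroma} moves P_{Brew} by 0.25 × 16 = 4. Brew's best response rises — the actions are strategic complements.

4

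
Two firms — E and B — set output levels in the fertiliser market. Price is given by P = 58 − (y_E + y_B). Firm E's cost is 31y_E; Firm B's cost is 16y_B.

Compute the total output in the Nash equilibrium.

Firm E's profit: π = y_E(58 − (y_E + y_B)) − 31y_E.
∂π/∂y_E = 27 − 2y_E − y_B = 0, so y_E = 13.5 − 0.5y_B.
By the same steps for B: y_B = 21 − 0.5y_E.
Plugging y_B into E's best response: y_E = 13.5 − 0.5(21 − 0.5y_E) ⇒ 0.75y_E = 3, so y_E = 4.
Then y_B = 21 − 0.5·4 = 19.
Total output: 4 + 19 = 23.

23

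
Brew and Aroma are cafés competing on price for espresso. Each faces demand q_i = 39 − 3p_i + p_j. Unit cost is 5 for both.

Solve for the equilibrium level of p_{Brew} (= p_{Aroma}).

10.8

Brew's profit: π = (p_{Brew} − 5)(39 − 3p_{Brew} + p_{Aroma}).
∂π/∂p_{Brew} = 54 − 6p_{Brew} + p_{Aroma} = 0 ⇒ p_{Brew} = 9 + (1/6)p_{Aroma}.
The game is symmetric, so in equilibrium p_{Aroma} = p_{Brew}: the reaction function gives (5/6)p_{Brew} = 9, hence p_{Brew} = 10.8.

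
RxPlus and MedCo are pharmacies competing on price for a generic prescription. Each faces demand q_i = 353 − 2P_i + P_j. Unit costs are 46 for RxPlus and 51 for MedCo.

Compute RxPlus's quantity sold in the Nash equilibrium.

RxPlus's profit: π = (P_{RxPlus} − 46)(353 − 2P_{RxPlus} + P_{MedCo}).
∂π/∂P_{RxPlus} = 445 − 4P_{RxPlus} + P_{MedCo} = 0 ⇒ P_{RxPlus} = 111.25 + 0.25P_{MedCo}.
Similarly P_{MedCo} = 113.75 + 0.25P_{RxPlus}.
Substituting the second reaction function into the first: P_{RxPlus} = 111.25 + 0.25(113.75 + 0.25P_{RxPlus}), which gives 0.9375P_{RxPlus} = 139.6875 ⇒ P_{RxPlus} = 149.
Then P_{MedCo} = 113.75 + 0.25·149 = 151.
q_{RxPlus} = 353 − 2·149 + 151 = 206.

206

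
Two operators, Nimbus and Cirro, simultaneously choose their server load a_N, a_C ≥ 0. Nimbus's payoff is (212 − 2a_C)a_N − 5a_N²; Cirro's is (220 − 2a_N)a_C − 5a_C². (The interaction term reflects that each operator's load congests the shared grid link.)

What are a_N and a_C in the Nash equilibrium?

Expanding Nimbus's payoff: 212a_N − 2a_Ca_N − 5a_N².
∂π/∂a_N = 212 − 2a_C − 10a_N = 0, so a_N = 21.2 − 0.2a_C.
Likewise for Cirro: a_C = 22 − 0.2a_N.
Plugging a_C into Nimbus's best response: a_N = 21.2 − 0.2(22 − 0.2a_N) ⇒ 0.96a_N = 16.8, so a_N = 17.5.
Then a_C = 22 − 0.2·17.5 = 18.5.

17.5, 18.5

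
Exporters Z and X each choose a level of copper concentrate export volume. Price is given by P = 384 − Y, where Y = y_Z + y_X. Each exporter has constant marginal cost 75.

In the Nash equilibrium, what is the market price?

Exporter Z's profit: π = y_Z(384 − (y_Z + y_X)) − 75y_Z.
∂π/∂y_Z = 309 − 2y_Z − y_X = 0, so y_Z = 154.5 − 0.5y_X.
By symmetry y_X = y_Z; substituting into the reaction function, 1.5y_Z = 154.5 and y_Z = 103.
Equilibrium price: P = 384 − 206 = 178.

178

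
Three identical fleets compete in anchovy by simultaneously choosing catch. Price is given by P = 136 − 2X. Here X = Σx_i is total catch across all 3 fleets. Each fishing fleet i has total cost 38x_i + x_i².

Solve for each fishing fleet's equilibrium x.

A representative fishing fleet's profit is π_i = x_i(136 − 2X) − 38x_i − x_i², with X = x_i + Σ_{j≠i} x_j.
First-order condition: 98 − 6x_i − 2Σ_{j≠i} x_j = 0.
In a symmetric equilibrium every fishing fleet chooses the same x, so Σ_{j≠i} x_j = 2x. The condition becomes 98 − 10x = 0, giving x = 98/10 = 9.8.

9.8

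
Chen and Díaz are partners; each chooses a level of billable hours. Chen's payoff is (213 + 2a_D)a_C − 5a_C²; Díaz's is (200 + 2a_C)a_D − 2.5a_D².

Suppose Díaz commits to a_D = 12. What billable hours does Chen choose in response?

23.7

Expanding Chen's payoff: 213a_C + 2a_Da_C − 5a_C².
∂π/∂a_C = 213 + 2a_D − 10a_C = 0, so a_C = 21.3 + 0.2a_D.
At a_D = 12: a_C = 21.3 + 0.2·12 = 23.7.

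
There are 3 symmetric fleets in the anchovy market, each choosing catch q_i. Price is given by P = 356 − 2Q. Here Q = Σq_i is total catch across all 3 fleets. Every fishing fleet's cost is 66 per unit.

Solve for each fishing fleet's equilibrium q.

36.25

A representative fishing fleet's profit is π_i = q_i(356 − 2Q) − 66q_i, with Q = q_i + Σ_{j≠i} q_j.
First-order condition: 290 − 4q_i − 2Σ_{j≠i} q_j = 0.
Imposing symmetry (q_j = q for all j) turns Σ_{j≠i} q_j into 2q, so 290 = 8q and q = 36.25.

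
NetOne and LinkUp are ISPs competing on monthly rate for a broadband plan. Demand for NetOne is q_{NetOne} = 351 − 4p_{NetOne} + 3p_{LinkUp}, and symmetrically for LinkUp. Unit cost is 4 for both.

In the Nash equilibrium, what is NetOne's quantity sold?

277.6

NetOne's profit: π = (p_{NetOne} − 4)(351 − 4p_{NetOne} + 3p_{LinkUp}).
∂π/∂p_{NetOne} = 367 − 8p_{NetOne} + 3p_{LinkUp} = 0 ⇒ p_{NetOne} = 45.875 + 0.375p_{LinkUp}.
Setting p_{NetOne} = p_{LinkUp} in the reaction function: p_{NetOne} = 45.875 + 0.375p_{NetOne}, so p_{NetOne} = 45.875 / 0.625 = 73.4.
q_{NetOne} = 351 − 4·73.4 + 3·73.4 = 277.6.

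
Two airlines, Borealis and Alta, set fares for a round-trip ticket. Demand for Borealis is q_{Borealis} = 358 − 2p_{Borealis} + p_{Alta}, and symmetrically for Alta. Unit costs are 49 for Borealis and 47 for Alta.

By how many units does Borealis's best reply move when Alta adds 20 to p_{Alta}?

Borealis's profit: π = (p_{Borealis} − 49)(358 − 2p_{Borealis} + p_{Alta}).
∂π/∂p_{Borealis} = 456 − 4p_{Borealis} + p_{Alta} = 0 ⇒ p_{Borealis} = 114 + 0.25p_{Alta}.
The reaction-function slope is 0.25, so a 20-unit rise in p_{Alta} moves p_{Borealis} by 0.25 × 20 = 5. Borealis's best response rises — the actions are strategic complements.

5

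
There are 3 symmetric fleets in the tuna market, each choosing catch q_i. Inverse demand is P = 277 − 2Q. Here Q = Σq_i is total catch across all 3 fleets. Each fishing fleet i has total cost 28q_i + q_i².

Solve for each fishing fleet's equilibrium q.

A representative fishing fleet's profit is π_i = q_i(277 − 2Q) − 28q_i − q_i², with Q = q_i + Σ_{j≠i} q_j.
First-order condition: 249 − 6q_i − 2Σ_{j≠i} q_j = 0.
In a symmetric equilibrium every fishing fleet chooses the same q, so Σ_{j≠i} q_j = 2q. The condition becomes 249 − 10q = 0, giving q = 249/10 = 24.9.

24.9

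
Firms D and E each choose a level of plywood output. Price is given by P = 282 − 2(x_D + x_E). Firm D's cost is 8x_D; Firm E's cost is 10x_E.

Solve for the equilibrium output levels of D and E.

46, 45

Firm D's profit: π = x_D(282 − 2(x_D + x_E)) − 8x_D.
∂π/∂x_D = 274 − 4x_D − 2x_E = 0, so x_D = 68.5 − 0.5x_E.
By the same steps for E: x_E = 68 − 0.5x_D.
Solving the two reaction functions simultaneously: (1 − (−0.5)(−0.5))x_D = 68.5 − 0.5·68, so 0.75x_D = 34.5 and x_D = 46.
Then x_E = 68 − 0.5·46 = 45.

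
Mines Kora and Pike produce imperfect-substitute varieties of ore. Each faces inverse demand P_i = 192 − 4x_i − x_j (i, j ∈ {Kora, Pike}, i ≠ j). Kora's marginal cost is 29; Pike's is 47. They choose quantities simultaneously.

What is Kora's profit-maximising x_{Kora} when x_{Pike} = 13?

18.75

Mine Kora's profit: π = x_{Kora}(192 − 4x_{Kora} − x_{Pike}) − 29x_{Kora}.
∂π/∂x_{Kora} = 163 − 8x_{Kora} − x_{Pike} = 0 ⇒ x_{Kora} = 20.375 − 0.125x_{Pike}.
At x_{Pike} = 13: x_{Kora} = 20.375 − 0.125·13 = 18.75.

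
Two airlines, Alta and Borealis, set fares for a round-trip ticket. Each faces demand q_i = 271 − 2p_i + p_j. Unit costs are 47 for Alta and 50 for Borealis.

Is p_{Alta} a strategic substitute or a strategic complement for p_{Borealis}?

strategic complements

Alta's profit: π = (p_{Alta} − 47)(271 − 2p_{Alta} + p_{Borealis}).
∂π/∂p_{Alta} = 365 − 4p_{Alta} + p_{Borealis} = 0 ⇒ p_{Alta} = 91.25 + 0.25p_{Borealis}.
The best-response slope dp_{Alta}/dp_{Borealis} = 0.25 > 0: the reaction function is upward-sloping, so the choices are strategic complements.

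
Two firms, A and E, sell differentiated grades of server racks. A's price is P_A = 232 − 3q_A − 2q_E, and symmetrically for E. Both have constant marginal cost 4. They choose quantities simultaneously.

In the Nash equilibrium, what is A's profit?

Firm A's profit: π = q_A(232 − 3q_A − 2q_E) − 4q_A.
∂π/∂q_A = 228 − 6q_A − 2q_E = 0 ⇒ q_A = 38 − (1/3)q_E.
The game is symmetric, so in equilibrium q_E = q_A: the reaction function gives (4/3)q_A = 38, hence q_A = 28.5.
P_A = 232 − 3·28.5 − 2·28.5 = 89.5.
Profit = (89.5 − 4)·28.5 = 2436.75.

2436.75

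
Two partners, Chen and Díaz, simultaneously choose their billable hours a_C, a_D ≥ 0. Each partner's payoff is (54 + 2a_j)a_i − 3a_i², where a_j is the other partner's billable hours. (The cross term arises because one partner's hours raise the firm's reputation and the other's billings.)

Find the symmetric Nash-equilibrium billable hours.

Chen's payoff is (54 + 2a_D)a_C − 3a_C².
∂π/∂a_C = 54 + 2a_D − 6a_C = 0, so a_C = 9 + (1/3)a_D.
Setting a_C = a_D in the reaction function: a_C = 9 + (1/3)a_C, so a_C = 9 / (2/3) = 13.5.

13.5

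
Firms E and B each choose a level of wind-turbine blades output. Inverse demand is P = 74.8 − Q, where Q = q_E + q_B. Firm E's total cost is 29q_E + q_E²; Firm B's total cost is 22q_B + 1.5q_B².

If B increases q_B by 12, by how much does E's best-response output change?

-3

Firm E's profit: π = q_E(74.8 − (q_E + q_B)) − 29q_E − q_E².
∂π/∂q_E = 45.8 − 4q_E − q_B = 0, so q_E = 11.45 − 0.25q_B.
The reaction-function slope is −0.25, so a 12-unit rise in q_B moves q_E by −0.25 × 12 = −3. E's best response falls — the actions are strategic substitutes.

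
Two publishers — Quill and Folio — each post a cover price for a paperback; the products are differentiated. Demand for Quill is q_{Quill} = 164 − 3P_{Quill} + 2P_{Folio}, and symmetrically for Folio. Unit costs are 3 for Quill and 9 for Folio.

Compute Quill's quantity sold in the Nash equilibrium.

Quill's profit: π = (P_{Quill} − 3)(164 − 3P_{Quill} + 2P_{Folio}).
∂π/∂P_{Quill} = 173 − 6P_{Quill} + 2P_{Folio} = 0 ⇒ P_{Quill} = 173/6 + (1/3)P_{Folio}.
Similarly P_{Folio} = 191/6 + (1/3)P_{Quill}.
Plugging P_{Folio} into Quill's best response: P_{Quill} = 173/6 + (1/3)(191/6 + (1/3)P_{Quill}) ⇒ (8/9)P_{Quill} = 355/9, so P_{Quill} = 44.375.
Then P_{Folio} = 191/6 + (1/3)·44.375 = 46.625.
q_{Quill} = 164 − 3·44.375 + 2·46.625 = 124.125.

124.125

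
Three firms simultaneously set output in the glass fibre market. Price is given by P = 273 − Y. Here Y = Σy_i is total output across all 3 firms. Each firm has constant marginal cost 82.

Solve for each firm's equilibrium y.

47.75

A representative firm's profit is π_i = y_i(273 − Y) − 82y_i, with Y = y_i + Σ_{j≠i} y_j.
First-order condition: 191 − 2y_i − Σ_{j≠i} y_j = 0.
Imposing symmetry (y_j = y for all j) turns Σ_{j≠i} y_j into 2y, so 191 = 4y and y = 47.75.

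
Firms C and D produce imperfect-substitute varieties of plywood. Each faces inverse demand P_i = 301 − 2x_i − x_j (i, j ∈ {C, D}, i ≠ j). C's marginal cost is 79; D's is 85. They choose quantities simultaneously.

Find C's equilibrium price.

168.6

Firm C's profit: π = x_C(301 − 2x_C − x_D) − 79x_C.
∂π/∂x_C = 222 − 4x_C − x_D = 0 ⇒ x_C = 55.5 − 0.25x_D.
Similarly x_D = 54 − 0.25x_C.
Solving the two reaction functions simultaneously: (1 − (−0.25)(−0.25))x_C = 55.5 − 0.25·54, so 0.9375x_C = 42 and x_C = 44.8.
Then x_D = 54 − 0.25·44.8 = 42.8.
P_C = 301 − 2·44.8 − 42.8 = 168.6.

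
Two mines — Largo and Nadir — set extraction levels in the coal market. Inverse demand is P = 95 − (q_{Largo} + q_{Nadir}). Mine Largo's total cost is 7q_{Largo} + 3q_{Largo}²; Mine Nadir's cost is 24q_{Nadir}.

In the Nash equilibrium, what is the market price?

56

Mine Largo's profit: π = q_{Largo}(95 − (q_{Largo} + q_{Nadir})) − 7q_{Largo} − 3q_{Largo}².
∂π/∂q_{Largo} = 88 − 8q_{Largo} − q_{Nadir} = 0, so q_{Largo} = 11 − 0.125q_{Nadir}.
For Nadir: ∂π/∂q_{Nadir} = 71 − 2q_{Nadir} − q_{Largo} = 0 ⇒ q_{Nadir} = 35.5 − 0.5q_{Largo}.
Solving the two reaction functions simultaneously: (1 − (−0.125)(−0.5))q_{Largo} = 11 − 0.125·35.5, so 0.9375q_{Largo} = 6.5625 and q_{Largo} = 7.
Then q_{Nadir} = 35.5 − 0.5·7 = 32.
Equilibrium price: P = 95 − 39 = 56.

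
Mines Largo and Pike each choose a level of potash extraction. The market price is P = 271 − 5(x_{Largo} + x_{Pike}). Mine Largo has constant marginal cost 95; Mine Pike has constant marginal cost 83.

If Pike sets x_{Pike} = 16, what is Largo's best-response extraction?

Mine Largo's profit: π = x_{Largo}(271 − 5(x_{Largo} + x_{Pike})) − 95x_{Largo}.
∂π/∂x_{Largo} = 176 − 10x_{Largo} − 5x_{Pike} = 0, so x_{Largo} = 17.6 − 0.5x_{Pike}.
At x_{Pike} = 16: x_{Largo} = 17.6 − 0.5·16 = 9.6.

9.6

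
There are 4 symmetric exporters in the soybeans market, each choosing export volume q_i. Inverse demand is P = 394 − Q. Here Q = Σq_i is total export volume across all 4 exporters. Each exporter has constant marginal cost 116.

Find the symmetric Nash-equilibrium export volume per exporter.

55.6

A representative exporter's profit is π_i = q_i(394 − Q) − 116q_i, with Q = q_i + Σ_{j≠i} q_j.
First-order condition: 278 − 2q_i − Σ_{j≠i} q_j = 0.
In a symmetric equilibrium every exporter chooses the same q, so Σ_{j≠i} q_j = 3q. The condition becomes 278 − 5q = 0, giving q = 278/5 = 55.6.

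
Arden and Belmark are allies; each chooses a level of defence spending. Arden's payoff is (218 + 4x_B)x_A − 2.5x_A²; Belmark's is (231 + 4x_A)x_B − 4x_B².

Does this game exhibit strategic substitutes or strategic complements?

Expanding Arden's payoff: 218x_A + 4x_Bx_A − 2.5x_A².
∂π/∂x_A = 218 + 4x_B − 5x_A = 0, so x_A = 43.6 + 0.8x_B.
The best-response slope dx_A/dx_B = 0.8 > 0: the reaction function is upward-sloping, so the choices are strategic complements.

strategic complements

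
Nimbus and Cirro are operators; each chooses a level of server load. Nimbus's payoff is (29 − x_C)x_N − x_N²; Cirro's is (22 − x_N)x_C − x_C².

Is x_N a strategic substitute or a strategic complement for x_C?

Expanding Nimbus's payoff: 29x_N − x_Cx_N − x_N².
∂π/∂x_N = 29 − x_C − 2x_N = 0, so x_N = 14.5 − 0.5x_C.
The best-response slope dx_N/dx_C = −0.5 < 0: the reaction function is downward-sloping, so the choices are strategic substitutes.

strategic substitutes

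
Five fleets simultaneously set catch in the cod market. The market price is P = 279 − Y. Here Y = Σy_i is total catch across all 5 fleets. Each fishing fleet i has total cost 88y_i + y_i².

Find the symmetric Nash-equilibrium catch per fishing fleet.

23.875

A representative fishing fleet's profit is π_i = y_i(279 − Y) − 88y_i − y_i², with Y = y_i + Σ_{j≠i} y_j.
First-order condition: 191 − 4y_i − Σ_{j≠i} y_j = 0.
With identical fishing fleets, set every y_j = y: then 191 − 4y − 4y = 0, i.e. y = 191/8 = 23.875.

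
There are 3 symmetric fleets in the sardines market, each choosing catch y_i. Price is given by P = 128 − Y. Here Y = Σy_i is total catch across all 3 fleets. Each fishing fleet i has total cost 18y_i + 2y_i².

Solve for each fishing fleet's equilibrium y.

13.75

A representative fishing fleet's profit is π_i = y_i(128 − Y) − 18y_i − 2y_i², with Y = y_i + Σ_{j≠i} y_j.
First-order condition: 110 − 6y_i − Σ_{j≠i} y_j = 0.
Imposing symmetry (y_j = y for all j) turns Σ_{j≠i} y_j into 2y, so 110 = 8y and y = 13.75.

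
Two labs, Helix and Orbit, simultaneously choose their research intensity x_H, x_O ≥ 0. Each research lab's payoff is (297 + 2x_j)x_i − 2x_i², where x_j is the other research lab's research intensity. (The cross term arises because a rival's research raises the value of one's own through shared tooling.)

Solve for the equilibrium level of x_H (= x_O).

Helix's payoff is (297 + 2x_O)x_H − 2x_H².
∂π/∂x_H = 297 + 2x_O − 4x_H = 0, so x_H = 74.25 + 0.5x_O.
Setting x_H = x_O in the reaction function: x_H = 74.25 + 0.5x_H, so x_H = 74.25 / 0.5 = 148.5.

148.5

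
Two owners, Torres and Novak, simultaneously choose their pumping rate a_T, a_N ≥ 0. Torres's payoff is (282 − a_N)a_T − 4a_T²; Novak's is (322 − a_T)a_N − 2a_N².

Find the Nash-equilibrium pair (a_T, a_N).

Expanding Torres's payoff: 282a_T − a_Na_T − 4a_T².
∂π/∂a_T = 282 − a_N − 8a_T = 0, so a_T = 35.25 − 0.125a_N.
Likewise for Novak: a_N = 80.5 − 0.25a_T.
Solving the two reaction functions simultaneously: (1 − (−0.125)(−0.25))a_T = 35.25 − 0.125·80.5, so (31/32)a_T = 25.1875 and a_T = 26.
Then a_N = 80.5 − 0.25·26 = 74.

26, 74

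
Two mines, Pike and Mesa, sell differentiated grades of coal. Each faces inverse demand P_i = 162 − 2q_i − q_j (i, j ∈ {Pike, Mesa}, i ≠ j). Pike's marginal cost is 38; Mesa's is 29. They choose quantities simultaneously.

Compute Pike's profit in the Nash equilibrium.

1171.28

Mine Pike's profit: π = q_{Pike}(162 − 2q_{Pike} − q_{Mesa}) − 38q_{Pike}.
∂π/∂q_{Pike} = 124 − 4q_{Pike} − q_{Mesa} = 0 ⇒ q_{Pike} = 31 − 0.25q_{Mesa}.
Similarly q_{Mesa} = 33.25 − 0.25q_{Pike}.
Plugging q_{Mesa} into Pike's best response: q_{Pike} = 31 − 0.25(33.25 − 0.25q_{Pike}) ⇒ 0.9375q_{Pike} = 22.6875, so q_{Pike} = 24.2.
Then q_{Mesa} = 33.25 − 0.25·24.2 = 27.2.
P_{Pike} = 162 − 2·24.2 − 27.2 = 86.4.
Profit = (86.4 − 38)·24.2 = 1171.28.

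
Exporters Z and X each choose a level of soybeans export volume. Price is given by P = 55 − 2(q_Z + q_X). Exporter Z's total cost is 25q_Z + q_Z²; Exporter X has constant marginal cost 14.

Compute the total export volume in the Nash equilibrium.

11.2

Exporter Z's profit: π = q_Z(55 − 2(q_Z + q_X)) − 25q_Z − q_Z².
∂π/∂q_Z = 30 − 6q_Z − 2q_X = 0, so q_Z = 5 − (1/3)q_X.
For X: ∂π/∂q_X = 41 − 4q_X − 2q_Z = 0 ⇒ q_X = 10.25 − 0.5q_Z.
Solving the two reaction functions simultaneously: (1 − (−1/3)(−0.5))q_Z = 5 − (1/3)·10.25, so (5/6)q_Z = 19/12 and q_Z = 1.9.
Then q_X = 10.25 − 0.5·1.9 = 9.3.
Total export volume: 1.9 + 9.3 = 11.2.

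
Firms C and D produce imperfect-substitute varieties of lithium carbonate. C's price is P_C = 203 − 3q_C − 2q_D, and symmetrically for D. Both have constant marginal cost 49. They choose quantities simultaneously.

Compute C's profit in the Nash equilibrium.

1111.6875

Firm C's profit: π = q_C(203 − 3q_C − 2q_D) − 49q_C.
∂π/∂q_C = 154 − 6q_C − 2q_D = 0 ⇒ q_C = 77/3 − (1/3)q_D.
Setting q_C = q_D in the reaction function: q_C = 77/3 − (1/3)q_C, so q_C = (77/3) / (4/3) = 19.25.
P_C = 203 − 3·19.25 − 2·19.25 = 106.75.
Profit = (106.75 − 49)·19.25 = 1111.6875.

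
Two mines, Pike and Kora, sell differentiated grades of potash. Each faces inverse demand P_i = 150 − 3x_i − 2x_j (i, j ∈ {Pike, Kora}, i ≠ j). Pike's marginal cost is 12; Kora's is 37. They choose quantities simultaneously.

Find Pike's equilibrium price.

68.4375

Mine Pike's profit: π = x_{Pike}(150 − 3x_{Pike} − 2x_{Kora}) − 12x_{Pike}.
∂π/∂x_{Pike} = 138 − 6x_{Pike} − 2x_{Kora} = 0 ⇒ x_{Pike} = 23 − (1/3)x_{Kora}.
Similarly x_{Kora} = 113/6 − (1/3)x_{Pike}.
Plugging x_{Kora} into Pike's best response: x_{Pike} = 23 − (1/3)(113/6 − (1/3)x_{Pike}) ⇒ (8/9)x_{Pike} = 301/18, so x_{Pike} = 18.8125.
Then x_{Kora} = 113/6 − (1/3)·18.8125 = 12.5625.
P_{Pike} = 150 − 3·18.8125 − 2·12.5625 = 68.4375.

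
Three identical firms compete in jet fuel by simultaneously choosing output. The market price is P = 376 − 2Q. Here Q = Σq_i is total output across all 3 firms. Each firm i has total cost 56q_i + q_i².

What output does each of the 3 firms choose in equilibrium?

A representative firm's profit is π_i = q_i(376 − 2Q) − 56q_i − q_i², with Q = q_i + Σ_{j≠i} q_j.
First-order condition: 320 − 6q_i − 2Σ_{j≠i} q_j = 0.
In a symmetric equilibrium every firm chooses the same q, so Σ_{j≠i} q_j = 2q. The condition becomes 320 − 10q = 0, giving q = 320/10 = 32.

32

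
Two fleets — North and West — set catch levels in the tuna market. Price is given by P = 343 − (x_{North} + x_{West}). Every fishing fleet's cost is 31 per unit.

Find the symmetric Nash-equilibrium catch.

104

Fishing fleet North's profit: π = x_{North}(343 − (x_{North} + x_{West})) − 31x_{North}.
∂π/∂x_{North} = 312 − 2x_{North} − x_{West} = 0, so x_{North} = 156 − 0.5x_{West}.
The game is symmetric, so in equilibrium x_{West} = x_{North}: the reaction function gives 1.5x_{North} = 156, hence x_{North} = 104.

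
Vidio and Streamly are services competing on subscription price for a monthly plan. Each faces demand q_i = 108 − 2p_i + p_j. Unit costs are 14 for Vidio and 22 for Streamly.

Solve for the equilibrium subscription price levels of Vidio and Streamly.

46.4, 49.6

Vidio's profit: π = (p_{Vidio} − 14)(108 − 2p_{Vidio} + p_{Streamly}).
∂π/∂p_{Vidio} = 136 − 4p_{Vidio} + p_{Streamly} = 0 ⇒ p_{Vidio} = 34 + 0.25p_{Streamly}.
Similarly p_{Streamly} = 38 + 0.25p_{Vidio}.
Solving the two reaction functions simultaneously: (1 − (0.25)(0.25))p_{Vidio} = 34 + 0.25·38, so 0.9375p_{Vidio} = 43.5 and p_{Vidio} = 46.4.
Then p_{Streamly} = 38 + 0.25·46.4 = 49.6.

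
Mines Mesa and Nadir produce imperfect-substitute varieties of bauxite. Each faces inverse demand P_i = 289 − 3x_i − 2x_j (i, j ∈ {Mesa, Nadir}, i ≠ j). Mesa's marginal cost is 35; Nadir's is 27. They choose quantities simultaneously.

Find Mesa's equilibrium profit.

Mine Mesa's profit: π = x_{Mesa}(289 − 3x_{Mesa} − 2x_{Nadir}) − 35x_{Mesa}.
∂π/∂x_{Mesa} = 254 − 6x_{Mesa} − 2x_{Nadir} = 0 ⇒ x_{Mesa} = 127/3 − (1/3)x_{Nadir}.
Similarly x_{Nadir} = 131/3 − (1/3)x_{Mesa}.
Solving the two reaction functions simultaneously: (1 − (−1/3)(−1/3))x_{Mesa} = 127/3 − (1/3)·(131/3), so (8/9)x_{Mesa} = 250/9 and x_{Mesa} = 31.25.
Then x_{Nadir} = 131/3 − (1/3)·31.25 = 33.25.
P_{Mesa} = 289 − 3·31.25 − 2·33.25 = 128.75.
Profit = (128.75 − 35)·31.25 = 2929.6875.

2929.6875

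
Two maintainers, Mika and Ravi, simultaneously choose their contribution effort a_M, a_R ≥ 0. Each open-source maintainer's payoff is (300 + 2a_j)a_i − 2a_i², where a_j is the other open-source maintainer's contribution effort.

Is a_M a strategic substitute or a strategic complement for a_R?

Mika's payoff is (300 + 2a_R)a_M − 2a_M².
∂π/∂a_M = 300 + 2a_R − 4a_M = 0, so a_M = 75 + 0.5a_R.
The best-response slope da_M/da_R = 0.5 > 0: the reaction function is upward-sloping, so the choices are strategic complements.

strategic complements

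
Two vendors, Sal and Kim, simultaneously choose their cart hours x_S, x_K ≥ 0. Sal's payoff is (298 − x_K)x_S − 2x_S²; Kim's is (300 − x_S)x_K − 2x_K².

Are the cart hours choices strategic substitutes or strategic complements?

strategic substitutes

Expanding Sal's payoff: 298x_S − x_Kx_S − 2x_S².
∂π/∂x_S = 298 − x_K − 4x_S = 0, so x_S = 74.5 − 0.25x_K.
The best-response slope dx_S/dx_K = −0.25 < 0: the reaction function is downward-sloping, so the choices are strategic substitutes.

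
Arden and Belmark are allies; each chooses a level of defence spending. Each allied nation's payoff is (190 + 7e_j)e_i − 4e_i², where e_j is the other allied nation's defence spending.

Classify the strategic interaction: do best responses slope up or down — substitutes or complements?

strategic complements

Arden's payoff is (190 + 7e_B)e_A − 4e_A².
∂π/∂e_A = 190 + 7e_B − 8e_A = 0, so e_A = 23.75 + 0.875e_B.
The best-response slope de_A/de_B = 0.875 > 0: the reaction function is upward-sloping, so the choices are strategic complements.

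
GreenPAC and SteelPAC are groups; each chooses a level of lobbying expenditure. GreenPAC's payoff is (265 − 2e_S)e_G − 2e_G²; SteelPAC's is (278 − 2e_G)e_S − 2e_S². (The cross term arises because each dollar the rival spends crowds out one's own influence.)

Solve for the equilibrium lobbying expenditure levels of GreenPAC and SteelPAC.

42, 48.5

Expanding GreenPAC's payoff: 265e_G − 2e_Se_G − 2e_G².
∂π/∂e_G = 265 − 2e_S − 4e_G = 0, so e_G = 66.25 − 0.5e_S.
Likewise for SteelPAC: e_S = 69.5 − 0.5e_G.
Solving the two reaction functions simultaneously: (1 − (−0.5)(−0.5))e_G = 66.25 − 0.5·69.5, so 0.75e_G = 31.5 and e_G = 42.
Then e_S = 69.5 − 0.5·42 = 48.5.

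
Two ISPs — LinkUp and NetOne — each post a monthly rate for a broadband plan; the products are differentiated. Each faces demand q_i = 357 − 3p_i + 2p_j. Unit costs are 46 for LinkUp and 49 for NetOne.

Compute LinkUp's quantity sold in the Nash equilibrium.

LinkUp's profit: π = (p_{LinkUp} − 46)(357 − 3p_{LinkUp} + 2p_{NetOne}).
∂π/∂p_{LinkUp} = 495 − 6p_{LinkUp} + 2p_{NetOne} = 0 ⇒ p_{LinkUp} = 82.5 + (1/3)p_{NetOne}.
Similarly p_{NetOne} = 84 + (1/3)p_{LinkUp}.
Substituting the second reaction function into the first: p_{LinkUp} = 82.5 + (1/3)(84 + (1/3)p_{LinkUp}), which gives (8/9)p_{LinkUp} = 110.5 ⇒ p_{LinkUp} = 124.3125.
Then p_{NetOne} = 84 + (1/3)·124.3125 = 125.4375.
q_{LinkUp} = 357 − 3·124.3125 + 2·125.4375 = 234.9375.

234.9375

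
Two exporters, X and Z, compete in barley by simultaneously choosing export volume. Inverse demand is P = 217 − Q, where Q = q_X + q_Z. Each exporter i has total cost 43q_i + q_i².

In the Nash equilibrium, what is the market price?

147.4

Exporter X's profit: π = q_X(217 − (q_X + q_Z)) − 43q_X − q_X².
∂π/∂q_X = 174 − 4q_X − q_Z = 0, so q_X = 43.5 − 0.25q_Z.
By symmetry q_Z = q_X; substituting into the reaction function, 1.25q_X = 43.5 and q_X = 34.8.
Equilibrium price: P = 217 − 69.6 = 147.4.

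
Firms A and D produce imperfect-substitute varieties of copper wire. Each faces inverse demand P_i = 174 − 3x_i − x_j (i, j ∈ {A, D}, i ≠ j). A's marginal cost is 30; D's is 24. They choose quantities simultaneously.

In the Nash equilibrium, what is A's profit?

1248.48

Firm A's profit: π = x_A(174 − 3x_A − x_D) − 30x_A.
∂π/∂x_A = 144 − 6x_A − x_D = 0 ⇒ x_A = 24 − (1/6)x_D.
Similarly x_D = 25 − (1/6)x_A.
Plugging x_D into A's best response: x_A = 24 − (1/6)(25 − (1/6)x_A) ⇒ (35/36)x_A = 119/6, so x_A = 20.4.
Then x_D = 25 − (1/6)·20.4 = 21.6.
P_A = 174 − 3·20.4 − 21.6 = 91.2.
Profit = (91.2 − 30)·20.4 = 1248.48.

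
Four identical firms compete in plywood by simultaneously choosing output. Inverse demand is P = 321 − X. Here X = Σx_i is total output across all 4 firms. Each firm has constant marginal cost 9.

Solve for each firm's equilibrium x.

62.4

A representative firm's profit is π_i = x_i(321 − X) − 9x_i, with X = x_i + Σ_{j≠i} x_j.
First-order condition: 312 − 2x_i − Σ_{j≠i} x_j = 0.
Imposing symmetry (x_j = x for all j) turns Σ_{j≠i} x_j into 3x, so 312 = 5x and x = 62.4.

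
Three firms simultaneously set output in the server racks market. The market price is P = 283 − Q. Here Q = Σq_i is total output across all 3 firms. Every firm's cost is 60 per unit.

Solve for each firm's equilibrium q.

A representative firm's profit is π_i = q_i(283 − Q) − 60q_i, with Q = q_i + Σ_{j≠i} q_j.
First-order condition: 223 − 2q_i − Σ_{j≠i} q_j = 0.
With identical firms, set every q_j = q: then 223 − 2q − 2q = 0, i.e. q = 223/4 = 55.75.

55.75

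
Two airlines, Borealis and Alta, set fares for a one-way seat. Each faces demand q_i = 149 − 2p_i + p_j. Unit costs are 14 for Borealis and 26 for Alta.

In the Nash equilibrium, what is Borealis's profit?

Borealis's profit: π = (p_{Borealis} − 14)(149 − 2p_{Borealis} + p_{Alta}).
∂π/∂p_{Borealis} = 177 − 4p_{Borealis} + p_{Alta} = 0 ⇒ p_{Borealis} = 44.25 + 0.25p_{Alta}.
Similarly p_{Alta} = 50.25 + 0.25p_{Borealis}.
Solving the two reaction functions simultaneously: (1 − (0.25)(0.25))p_{Borealis} = 44.25 + 0.25·50.25, so 0.9375p_{Borealis} = 56.8125 and p_{Borealis} = 60.6.
Then p_{Alta} = 50.25 + 0.25·60.6 = 65.4.
q_{Borealis} = 149 − 2·60.6 + 65.4 = 93.2.
Profit = (60.6 − 14)·93.2 = 4343.12.

4343.12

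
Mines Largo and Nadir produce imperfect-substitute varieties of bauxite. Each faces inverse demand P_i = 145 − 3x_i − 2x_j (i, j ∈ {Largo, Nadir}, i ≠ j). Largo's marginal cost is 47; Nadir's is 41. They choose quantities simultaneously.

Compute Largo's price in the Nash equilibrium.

Mine Largo's profit: π = x_{Largo}(145 − 3x_{Largo} − 2x_{Nadir}) − 47x_{Largo}.
∂π/∂x_{Largo} = 98 − 6x_{Largo} − 2x_{Nadir} = 0 ⇒ x_{Largo} = 49/3 − (1/3)x_{Nadir}.
Similarly x_{Nadir} = 52/3 − (1/3)x_{Largo}.
Plugging x_{Nadir} into Largo's best response: x_{Largo} = 49/3 − (1/3)(52/3 − (1/3)x_{Largo}) ⇒ (8/9)x_{Largo} = 95/9, so x_{Largo} = 11.875.
Then x_{Nadir} = 52/3 − (1/3)·11.875 = 13.375.
P_{Largo} = 145 − 3·11.875 − 2·13.375 = 82.625.

82.625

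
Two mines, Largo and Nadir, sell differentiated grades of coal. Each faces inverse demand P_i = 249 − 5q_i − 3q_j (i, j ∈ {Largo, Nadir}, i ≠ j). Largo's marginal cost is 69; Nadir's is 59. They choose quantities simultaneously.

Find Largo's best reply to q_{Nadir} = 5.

16.5

Mine Largo's profit: π = q_{Largo}(249 − 5q_{Largo} − 3q_{Nadir}) − 69q_{Largo}.
∂π/∂q_{Largo} = 180 − 10q_{Largo} − 3q_{Nadir} = 0 ⇒ q_{Largo} = 18 − 0.3q_{Nadir}.
At q_{Nadir} = 5: q_{Largo} = 18 − 0.3·5 = 16.5.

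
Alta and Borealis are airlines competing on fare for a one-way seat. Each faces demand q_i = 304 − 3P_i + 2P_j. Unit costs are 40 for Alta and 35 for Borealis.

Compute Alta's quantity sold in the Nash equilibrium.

195.1875

Alta's profit: π = (P_{Alta} − 40)(304 − 3P_{Alta} + 2P_{Borealis}).
∂π/∂P_{Alta} = 424 − 6P_{Alta} + 2P_{Borealis} = 0 ⇒ P_{Alta} = 212/3 + (1/3)P_{Borealis}.
Similarly P_{Borealis} = 409/6 + (1/3)P_{Alta}.
Solving the two reaction functions simultaneously: (1 − (1/3)(1/3))P_{Alta} = 212/3 + (1/3)·(409/6), so (8/9)P_{Alta} = 1681/18 and P_{Alta} = 105.0625.
Then P_{Borealis} = 409/6 + (1/3)·105.0625 = 103.1875.
q_{Alta} = 304 − 3·105.0625 + 2·103.1875 = 195.1875.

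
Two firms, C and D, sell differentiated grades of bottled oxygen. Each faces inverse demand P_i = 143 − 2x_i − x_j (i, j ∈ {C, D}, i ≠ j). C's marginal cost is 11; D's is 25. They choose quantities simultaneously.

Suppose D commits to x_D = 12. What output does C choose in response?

30

Firm C's profit: π = x_C(143 − 2x_C − x_D) − 11x_C.
∂π/∂x_C = 132 − 4x_C − x_D = 0 ⇒ x_C = 33 − 0.25x_D.
At x_D = 12: x_C = 33 − 0.25·12 = 30.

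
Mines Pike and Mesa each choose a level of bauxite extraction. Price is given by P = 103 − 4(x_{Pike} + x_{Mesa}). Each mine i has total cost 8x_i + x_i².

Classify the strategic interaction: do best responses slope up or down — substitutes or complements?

strategic substitutes

Mine Pike's profit: π = x_{Pike}(103 − 4(x_{Pike} + x_{Mesa})) − 8x_{Pike} − x_{Pike}².
∂π/∂x_{Pike} = 95 − 10x_{Pike} − 4x_{Mesa} = 0, so x_{Pike} = 9.5 − 0.4x_{Mesa}.
The best-response slope dx_{Pike}/dx_{Mesa} = −0.4 < 0: the reaction function is downward-sloping, so the choices are strategic substitutes.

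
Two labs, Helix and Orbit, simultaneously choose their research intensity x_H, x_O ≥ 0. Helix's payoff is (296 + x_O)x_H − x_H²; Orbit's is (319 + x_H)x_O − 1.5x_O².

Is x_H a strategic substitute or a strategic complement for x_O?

strategic complements

Expanding Helix's payoff: 296x_H + x_Ox_H − x_H².
∂π/∂x_H = 296 + x_O − 2x_H = 0, so x_H = 148 + 0.5x_O.
The best-response slope dx_H/dx_O = 0.5 > 0: the reaction function is upward-sloping, so the choices are strategic complements.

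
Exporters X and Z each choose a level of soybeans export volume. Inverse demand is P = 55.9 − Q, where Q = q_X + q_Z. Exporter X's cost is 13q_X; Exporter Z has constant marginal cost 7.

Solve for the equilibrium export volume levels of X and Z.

12.3, 18.3

Exporter X's profit: π = q_X(55.9 − (q_X + q_Z)) − 13q_X.
∂π/∂q_X = 42.9 − 2q_X − q_Z = 0, so q_X = 21.45 − 0.5q_Z.
By the same steps for Z: q_Z = 24.45 − 0.5q_X.
Solving the two reaction functions simultaneously: (1 − (−0.5)(−0.5))q_X = 21.45 − 0.5·24.45, so 0.75q_X = 9.225 and q_X = 12.3.
Then q_Z = 24.45 − 0.5·12.3 = 18.3.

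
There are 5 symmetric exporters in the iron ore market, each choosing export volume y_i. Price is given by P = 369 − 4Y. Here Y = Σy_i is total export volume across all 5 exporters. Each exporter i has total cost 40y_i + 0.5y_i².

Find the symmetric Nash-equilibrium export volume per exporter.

A representative exporter's profit is π_i = y_i(369 − 4Y) − 40y_i − 0.5y_i², with Y = y_i + Σ_{j≠i} y_j.
First-order condition: 329 − 9y_i − 4Σ_{j≠i} y_j = 0.
With identical exporters, set every y_j = y: then 329 − 9y − 16y = 0, i.e. y = 329/25 = 13.16.

13.16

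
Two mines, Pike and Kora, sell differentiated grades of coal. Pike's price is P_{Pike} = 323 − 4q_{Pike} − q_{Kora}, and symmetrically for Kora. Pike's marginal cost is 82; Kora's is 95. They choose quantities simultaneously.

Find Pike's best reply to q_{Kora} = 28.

Mine Pike's profit: π = q_{Pike}(323 − 4q_{Pike} − q_{Kora}) − 82q_{Pike}.
∂π/∂q_{Pike} = 241 − 8q_{Pike} − q_{Kora} = 0 ⇒ q_{Pike} = 30.125 − 0.125q_{Kora}.
At q_{Kora} = 28: q_{Pike} = 30.125 − 0.125·28 = 26.625.

26.625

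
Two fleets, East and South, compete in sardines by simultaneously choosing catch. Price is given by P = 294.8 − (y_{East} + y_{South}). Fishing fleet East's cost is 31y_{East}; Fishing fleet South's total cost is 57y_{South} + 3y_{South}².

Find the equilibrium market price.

Fishing fleet East's profit: π = y_{East}(294.8 − (y_{East} + y_{South})) − 31y_{East}.
∂π/∂y_{East} = 263.8 − 2y_{East} − y_{South} = 0, so y_{East} = 131.9 − 0.5y_{South}.
For South: ∂π/∂y_{South} = 237.8 − 8y_{South} − y_{East} = 0 ⇒ y_{South} = 29.725 − 0.125y_{East}.
Solving the two reaction functions simultaneously: (1 − (−0.5)(−0.125))y_{East} = 131.9 − 0.5·29.725, so 0.9375y_{East} = 117.0375 and y_{East} = 124.84.
Then y_{South} = 29.725 − 0.125·124.84 = 14.12.
Equilibrium price: P = 294.8 − 138.96 = 155.84.

155.84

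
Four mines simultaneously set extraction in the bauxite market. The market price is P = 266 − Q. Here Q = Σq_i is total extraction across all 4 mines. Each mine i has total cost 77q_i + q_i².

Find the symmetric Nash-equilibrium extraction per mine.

27

A representative mine's profit is π_i = q_i(266 − Q) − 77q_i − q_i², with Q = q_i + Σ_{j≠i} q_j.
First-order condition: 189 − 4q_i − Σ_{j≠i} q_j = 0.
Imposing symmetry (q_j = q for all j) turns Σ_{j≠i} q_j into 3q, so 189 = 7q and q = 27.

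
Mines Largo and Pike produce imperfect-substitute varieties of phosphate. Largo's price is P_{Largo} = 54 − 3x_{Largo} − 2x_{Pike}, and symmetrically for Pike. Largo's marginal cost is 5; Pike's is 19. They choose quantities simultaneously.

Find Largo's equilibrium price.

Mine Largo's profit: π = x_{Largo}(54 − 3x_{Largo} − 2x_{Pike}) − 5x_{Largo}.
∂π/∂x_{Largo} = 49 − 6x_{Largo} − 2x_{Pike} = 0 ⇒ x_{Largo} = 49/6 − (1/3)x_{Pike}.
Similarly x_{Pike} = 35/6 − (1/3)x_{Largo}.
Solving the two reaction functions simultaneously: (1 − (−1/3)(−1/3))x_{Largo} = 49/6 − (1/3)·(35/6), so (8/9)x_{Largo} = 56/9 and x_{Largo} = 7.
Then x_{Pike} = 35/6 − (1/3)·7 = 3.5.
P_{Largo} = 54 − 3·7 − 2·3.5 = 26.

26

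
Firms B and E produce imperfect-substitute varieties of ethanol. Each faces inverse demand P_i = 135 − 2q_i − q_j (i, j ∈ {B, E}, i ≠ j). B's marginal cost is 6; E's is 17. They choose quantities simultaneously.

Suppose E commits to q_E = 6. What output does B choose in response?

30.75

Firm B's profit: π = q_B(135 − 2q_B − q_E) − 6q_B.
∂π/∂q_B = 129 − 4q_B − q_E = 0 ⇒ q_B = 32.25 − 0.25q_E.
At q_E = 6: q_B = 32.25 − 0.25·6 = 30.75.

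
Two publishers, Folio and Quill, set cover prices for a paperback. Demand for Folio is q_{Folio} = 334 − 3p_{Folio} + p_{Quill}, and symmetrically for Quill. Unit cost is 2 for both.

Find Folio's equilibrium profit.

13068

Folio's profit: π = (p_{Folio} − 2)(334 − 3p_{Folio} + p_{Quill}).
∂π/∂p_{Folio} = 340 − 6p_{Folio} + p_{Quill} = 0 ⇒ p_{Folio} = 170/3 + (1/6)p_{Quill}.
Setting p_{Folio} = p_{Quill} in the reaction function: p_{Folio} = 170/3 + (1/6)p_{Folio}, so p_{Folio} = (170/3) / (5/6) = 68.
q_{Folio} = 334 − 3·68 + 68 = 198.
Profit = (68 − 2)·198 = 13068.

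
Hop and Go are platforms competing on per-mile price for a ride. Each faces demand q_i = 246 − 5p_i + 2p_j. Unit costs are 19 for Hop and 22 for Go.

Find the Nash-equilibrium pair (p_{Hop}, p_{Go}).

42.9375, 44.1875

Hop's profit: π = (p_{Hop} − 19)(246 − 5p_{Hop} + 2p_{Go}).
∂π/∂p_{Hop} = 341 − 10p_{Hop} + 2p_{Go} = 0 ⇒ p_{Hop} = 34.1 + 0.2p_{Go}.
Similarly p_{Go} = 35.6 + 0.2p_{Hop}.
Solving the two reaction functions simultaneously: (1 − (0.2)(0.2))p_{Hop} = 34.1 + 0.2·35.6, so 0.96p_{Hop} = 41.22 and p_{Hop} = 42.9375.
Then p_{Go} = 35.6 + 0.2·42.9375 = 44.1875.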